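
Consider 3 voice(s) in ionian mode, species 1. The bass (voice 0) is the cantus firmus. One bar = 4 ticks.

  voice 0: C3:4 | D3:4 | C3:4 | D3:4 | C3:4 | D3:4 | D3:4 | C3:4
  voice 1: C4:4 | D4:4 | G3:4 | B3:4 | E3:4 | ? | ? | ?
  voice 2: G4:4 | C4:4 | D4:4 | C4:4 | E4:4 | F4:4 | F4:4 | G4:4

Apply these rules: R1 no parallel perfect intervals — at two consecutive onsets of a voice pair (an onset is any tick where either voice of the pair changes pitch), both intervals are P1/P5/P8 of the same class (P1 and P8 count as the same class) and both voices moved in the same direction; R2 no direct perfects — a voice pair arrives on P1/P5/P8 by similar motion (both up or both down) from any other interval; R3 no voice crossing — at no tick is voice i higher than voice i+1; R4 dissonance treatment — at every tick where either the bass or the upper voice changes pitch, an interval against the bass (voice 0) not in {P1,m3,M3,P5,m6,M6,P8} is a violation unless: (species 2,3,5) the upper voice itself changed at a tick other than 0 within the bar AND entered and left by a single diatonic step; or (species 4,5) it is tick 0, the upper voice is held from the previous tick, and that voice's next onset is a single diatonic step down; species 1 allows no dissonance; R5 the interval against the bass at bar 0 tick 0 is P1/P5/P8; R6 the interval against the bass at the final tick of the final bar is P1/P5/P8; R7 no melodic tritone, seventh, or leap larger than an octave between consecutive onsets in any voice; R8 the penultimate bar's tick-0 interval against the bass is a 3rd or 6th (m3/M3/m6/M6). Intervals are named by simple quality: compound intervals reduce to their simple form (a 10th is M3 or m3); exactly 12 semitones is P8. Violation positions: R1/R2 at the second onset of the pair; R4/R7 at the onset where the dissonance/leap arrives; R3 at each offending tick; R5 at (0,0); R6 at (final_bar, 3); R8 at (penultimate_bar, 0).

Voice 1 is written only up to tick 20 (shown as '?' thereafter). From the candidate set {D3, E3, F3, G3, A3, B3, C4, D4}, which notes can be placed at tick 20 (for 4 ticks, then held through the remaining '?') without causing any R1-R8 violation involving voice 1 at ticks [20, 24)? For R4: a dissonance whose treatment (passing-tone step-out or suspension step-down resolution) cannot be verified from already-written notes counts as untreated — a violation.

{B3, D3}

D3: legal
E3: violates R4
F3: violates R1
G3: violates R4
A3: violates R2
B3: legal
C4: violates R4
D4: violates R2,R7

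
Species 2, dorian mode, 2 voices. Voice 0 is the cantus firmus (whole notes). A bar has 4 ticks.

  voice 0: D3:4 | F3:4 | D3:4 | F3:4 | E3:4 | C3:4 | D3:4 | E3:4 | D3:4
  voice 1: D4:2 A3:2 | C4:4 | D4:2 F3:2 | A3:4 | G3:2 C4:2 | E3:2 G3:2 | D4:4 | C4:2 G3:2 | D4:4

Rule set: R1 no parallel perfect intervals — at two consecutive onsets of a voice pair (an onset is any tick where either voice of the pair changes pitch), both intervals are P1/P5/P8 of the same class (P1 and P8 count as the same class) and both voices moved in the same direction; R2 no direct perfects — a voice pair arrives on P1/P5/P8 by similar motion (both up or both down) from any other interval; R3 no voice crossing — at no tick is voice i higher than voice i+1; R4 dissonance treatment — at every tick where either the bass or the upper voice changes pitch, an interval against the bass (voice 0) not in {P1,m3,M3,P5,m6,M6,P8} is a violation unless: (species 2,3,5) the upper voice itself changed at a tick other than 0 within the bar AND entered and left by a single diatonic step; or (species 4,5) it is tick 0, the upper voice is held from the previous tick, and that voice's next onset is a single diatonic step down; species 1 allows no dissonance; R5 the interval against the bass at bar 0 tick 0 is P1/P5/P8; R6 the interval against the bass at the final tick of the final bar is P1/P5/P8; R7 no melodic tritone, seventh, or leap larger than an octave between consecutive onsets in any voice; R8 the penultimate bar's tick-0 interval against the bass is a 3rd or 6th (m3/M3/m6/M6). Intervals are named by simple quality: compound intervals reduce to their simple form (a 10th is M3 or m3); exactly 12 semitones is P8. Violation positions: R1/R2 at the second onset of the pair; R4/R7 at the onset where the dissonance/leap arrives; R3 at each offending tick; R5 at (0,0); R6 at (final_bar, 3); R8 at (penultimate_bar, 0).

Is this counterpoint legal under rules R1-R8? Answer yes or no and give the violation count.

No (2 violations)

bar 0: v0=D3 v1=D4 (P8)
bar 1: v0=F3 v1=C4 (P5)
bar 2: v0=D3 v1=D4 (P8)
bar 3: v0=F3 v1=A3 (M3)
bar 4: v0=E3 v1=G3 (m3)
bar 5: v0=C3 v1=E3 (M3)
bar 6: v0=D3 v1=D4 (P8)
bar 7: v0=E3 v1=C4 (m6)
bar 8: v0=D3 v1=D4 (P8)
  R1 @ bar1.0: D3/A3 P5 -> F3/C4 P5 similar
  R2 @ bar6.0: C3/G3 P5 -> D3/D4 P8 similar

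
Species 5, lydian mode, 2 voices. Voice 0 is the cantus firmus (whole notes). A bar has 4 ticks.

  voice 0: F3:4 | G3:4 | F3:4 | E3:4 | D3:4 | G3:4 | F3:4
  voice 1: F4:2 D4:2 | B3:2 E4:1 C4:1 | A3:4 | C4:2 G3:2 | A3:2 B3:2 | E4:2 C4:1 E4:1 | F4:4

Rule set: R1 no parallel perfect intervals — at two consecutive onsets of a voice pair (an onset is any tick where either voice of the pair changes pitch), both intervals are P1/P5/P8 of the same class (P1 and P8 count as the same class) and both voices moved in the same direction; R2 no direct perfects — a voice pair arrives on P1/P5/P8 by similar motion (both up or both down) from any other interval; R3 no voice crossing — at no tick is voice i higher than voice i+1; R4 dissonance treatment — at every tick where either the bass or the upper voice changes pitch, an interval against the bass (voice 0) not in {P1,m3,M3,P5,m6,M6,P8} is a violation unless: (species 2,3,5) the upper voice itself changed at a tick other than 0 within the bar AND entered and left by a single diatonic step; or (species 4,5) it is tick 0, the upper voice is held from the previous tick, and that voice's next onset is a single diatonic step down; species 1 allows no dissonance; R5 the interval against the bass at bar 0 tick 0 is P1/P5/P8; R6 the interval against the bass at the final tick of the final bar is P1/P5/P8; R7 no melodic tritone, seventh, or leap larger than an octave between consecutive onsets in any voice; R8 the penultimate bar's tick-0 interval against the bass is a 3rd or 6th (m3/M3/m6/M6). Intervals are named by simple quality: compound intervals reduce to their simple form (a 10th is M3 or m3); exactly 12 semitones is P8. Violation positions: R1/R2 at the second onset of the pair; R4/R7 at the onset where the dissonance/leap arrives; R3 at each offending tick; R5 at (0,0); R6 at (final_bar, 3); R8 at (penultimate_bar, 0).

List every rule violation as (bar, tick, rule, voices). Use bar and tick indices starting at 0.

bar 0: v0=F3 v1=F4 downbeat P8
bar 1: v0=G3 v1=B3 downbeat M3
bar 2: v0=F3 v1=A3 downbeat M3
bar 3: v0=E3 v1=C4 downbeat m6
bar 4: v0=D3 v1=A3 downbeat P5
bar 5: v0=G3 v1=E4 downbeat M6
bar 6: v0=F3 v1=F4 downbeat P8
  -> R4 @ bar 1 tick 3 v(0, 1): G3/C4 P4 untreated
  -> R4 @ bar 5 tick 2 v(0, 1): G3/C4 P4 untreated

(1, 3, R4, (0, 1))
(5, 2, R4, (0, 1))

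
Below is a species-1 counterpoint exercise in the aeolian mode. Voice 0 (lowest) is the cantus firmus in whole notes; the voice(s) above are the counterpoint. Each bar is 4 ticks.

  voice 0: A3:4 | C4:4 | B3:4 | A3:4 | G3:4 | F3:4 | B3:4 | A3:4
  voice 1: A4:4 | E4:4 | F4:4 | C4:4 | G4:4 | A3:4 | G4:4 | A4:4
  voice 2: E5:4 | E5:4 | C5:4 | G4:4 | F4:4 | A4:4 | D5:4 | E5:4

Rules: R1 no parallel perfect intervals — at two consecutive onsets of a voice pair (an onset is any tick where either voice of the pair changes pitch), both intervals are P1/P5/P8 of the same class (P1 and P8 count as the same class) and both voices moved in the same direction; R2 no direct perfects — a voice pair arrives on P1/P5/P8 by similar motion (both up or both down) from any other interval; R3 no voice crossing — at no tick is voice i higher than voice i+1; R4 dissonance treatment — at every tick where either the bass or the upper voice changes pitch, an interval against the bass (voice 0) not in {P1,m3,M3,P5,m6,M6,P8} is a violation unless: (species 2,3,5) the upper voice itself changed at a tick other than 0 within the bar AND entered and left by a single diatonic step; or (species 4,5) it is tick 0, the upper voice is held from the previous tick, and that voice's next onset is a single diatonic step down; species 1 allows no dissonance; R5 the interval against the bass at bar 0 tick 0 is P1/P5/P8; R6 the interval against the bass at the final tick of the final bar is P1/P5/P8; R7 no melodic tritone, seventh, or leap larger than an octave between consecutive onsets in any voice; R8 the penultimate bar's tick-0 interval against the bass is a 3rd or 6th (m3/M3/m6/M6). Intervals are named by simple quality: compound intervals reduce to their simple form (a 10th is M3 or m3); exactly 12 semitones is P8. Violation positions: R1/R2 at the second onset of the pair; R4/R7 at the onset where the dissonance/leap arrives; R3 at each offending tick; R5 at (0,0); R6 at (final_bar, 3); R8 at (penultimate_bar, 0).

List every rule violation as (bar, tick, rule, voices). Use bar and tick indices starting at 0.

(2, 0, R4, (0, 1))
(2, 0, R4, (0, 2))
(3, 0, R1, (1, 2))
(3, 0, R4, (0, 2))
(4, 0, R3, (1, 2))
(4, 0, R4, (0, 2))
(4, 1, R3, (1, 2))
(4, 2, R3, (1, 2))
(4, 3, R3, (1, 2))
(5, 0, R7, (1,))
(6, 0, R2, (1, 2))
(6, 0, R7, (0,))
(6, 0, R7, (1,))
(7, 0, R1, (1, 2))

bar 0: v0=A3 v1=A4 v2=E5 downbeat P5
bar 1: v0=C4 v1=E4 v2=E5 downbeat M3
bar 2: v0=B3 v1=F4 v2=C5 downbeat m2
bar 3: v0=A3 v1=C4 v2=G4 downbeat m7
bar 4: v0=G3 v1=G4 v2=F4 downbeat m7
bar 5: v0=F3 v1=A3 v2=A4 downbeat M3
bar 6: v0=B3 v1=G4 v2=D5 downbeat m3
bar 7: v0=A3 v1=A4 v2=E5 downbeat P5
  -> R4 @ bar 2 tick 0 v(0, 1): B3/F4 TT untreated
  -> R4 @ bar 2 tick 0 v(0, 2): B3/C5 m2 untreated
  -> R1 @ bar 3 tick 0 v(1, 2): F4/C5 P5 -> C4/G4 P5 similar
  -> R4 @ bar 3 tick 0 v(0, 2): A3/G4 m7 untreated
  -> R3 @ bar 4 tick 0 v(1, 2): G4 above F4
  -> R4 @ bar 4 tick 0 v(0, 2): G3/F4 m7 untreated
  -> R3 @ bar 4 tick 1 v(1, 2): G4 above F4
  -> R3 @ bar 4 tick 2 v(1, 2): G4 above F4
  -> R3 @ bar 4 tick 3 v(1, 2): G4 above F4
  -> R7 @ bar 5 tick 0 v(1,): G4->A3 leap 10st
  -> R2 @ bar 6 tick 0 v(1, 2): A3/A4 P8 -> G4/D5 P5 similar
  -> R7 @ bar 6 tick 0 v(0,): F3->B3 leap 6st
  -> R7 @ bar 6 tick 0 v(1,): A3->G4 leap 10st
  -> R1 @ bar 7 tick 0 v(1, 2): G4/D5 P5 -> A4/E5 P5 similar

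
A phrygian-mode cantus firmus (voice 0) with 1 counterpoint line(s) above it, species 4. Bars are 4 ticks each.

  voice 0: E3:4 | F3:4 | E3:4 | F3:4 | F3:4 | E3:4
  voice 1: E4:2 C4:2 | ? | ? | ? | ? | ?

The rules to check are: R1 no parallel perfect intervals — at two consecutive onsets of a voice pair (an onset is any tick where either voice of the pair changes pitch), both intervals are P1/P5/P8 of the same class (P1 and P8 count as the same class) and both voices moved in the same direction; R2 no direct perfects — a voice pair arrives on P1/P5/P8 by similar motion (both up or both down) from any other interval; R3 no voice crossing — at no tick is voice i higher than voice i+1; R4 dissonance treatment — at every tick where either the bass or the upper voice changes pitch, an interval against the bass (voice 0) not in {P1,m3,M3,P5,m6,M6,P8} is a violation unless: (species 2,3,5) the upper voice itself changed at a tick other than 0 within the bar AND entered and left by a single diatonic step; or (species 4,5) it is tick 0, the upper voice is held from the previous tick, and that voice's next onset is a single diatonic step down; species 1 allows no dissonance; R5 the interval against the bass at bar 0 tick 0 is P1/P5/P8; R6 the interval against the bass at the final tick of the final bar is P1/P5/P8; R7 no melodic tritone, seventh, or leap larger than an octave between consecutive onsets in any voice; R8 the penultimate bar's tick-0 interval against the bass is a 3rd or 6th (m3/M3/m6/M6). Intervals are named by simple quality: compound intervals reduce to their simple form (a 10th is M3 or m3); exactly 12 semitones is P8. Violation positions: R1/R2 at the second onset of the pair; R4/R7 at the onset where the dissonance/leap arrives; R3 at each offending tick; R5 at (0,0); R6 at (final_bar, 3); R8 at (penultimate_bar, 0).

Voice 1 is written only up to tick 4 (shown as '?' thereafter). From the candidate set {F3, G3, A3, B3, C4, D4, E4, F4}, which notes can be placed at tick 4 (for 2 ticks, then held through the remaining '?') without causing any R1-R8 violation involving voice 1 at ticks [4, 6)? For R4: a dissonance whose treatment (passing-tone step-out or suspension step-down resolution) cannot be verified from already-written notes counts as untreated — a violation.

{A3, C4, D4, F3}

F3: legal
G3: violates R4
A3: legal
B3: violates R4
C4: legal
D4: legal
E4: violates R4
F4: violates R2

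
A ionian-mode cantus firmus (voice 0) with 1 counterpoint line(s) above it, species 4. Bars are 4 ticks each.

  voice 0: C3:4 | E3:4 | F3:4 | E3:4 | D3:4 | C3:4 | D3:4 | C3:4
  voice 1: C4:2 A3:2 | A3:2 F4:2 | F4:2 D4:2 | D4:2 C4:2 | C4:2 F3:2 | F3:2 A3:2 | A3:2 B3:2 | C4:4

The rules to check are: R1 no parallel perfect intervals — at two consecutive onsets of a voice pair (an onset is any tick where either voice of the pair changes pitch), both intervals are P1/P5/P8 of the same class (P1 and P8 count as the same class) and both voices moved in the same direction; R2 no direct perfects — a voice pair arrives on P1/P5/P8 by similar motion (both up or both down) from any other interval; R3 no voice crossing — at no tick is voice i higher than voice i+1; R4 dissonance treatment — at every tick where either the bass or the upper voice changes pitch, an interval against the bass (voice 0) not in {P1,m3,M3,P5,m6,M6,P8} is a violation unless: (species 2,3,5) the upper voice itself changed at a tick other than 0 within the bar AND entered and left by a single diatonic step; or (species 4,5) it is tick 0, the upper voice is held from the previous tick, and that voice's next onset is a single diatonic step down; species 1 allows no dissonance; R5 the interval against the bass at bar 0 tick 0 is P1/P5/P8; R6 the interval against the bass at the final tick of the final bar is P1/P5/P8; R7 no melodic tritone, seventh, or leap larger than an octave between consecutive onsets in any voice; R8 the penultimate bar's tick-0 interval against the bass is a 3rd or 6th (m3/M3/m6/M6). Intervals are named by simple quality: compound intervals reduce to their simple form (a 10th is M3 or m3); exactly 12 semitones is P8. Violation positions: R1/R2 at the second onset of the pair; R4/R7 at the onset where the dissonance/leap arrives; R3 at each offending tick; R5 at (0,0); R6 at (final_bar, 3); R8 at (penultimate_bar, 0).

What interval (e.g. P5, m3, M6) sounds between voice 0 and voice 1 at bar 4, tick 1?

m7

voice 0=D3 voice 1=C4 -> m7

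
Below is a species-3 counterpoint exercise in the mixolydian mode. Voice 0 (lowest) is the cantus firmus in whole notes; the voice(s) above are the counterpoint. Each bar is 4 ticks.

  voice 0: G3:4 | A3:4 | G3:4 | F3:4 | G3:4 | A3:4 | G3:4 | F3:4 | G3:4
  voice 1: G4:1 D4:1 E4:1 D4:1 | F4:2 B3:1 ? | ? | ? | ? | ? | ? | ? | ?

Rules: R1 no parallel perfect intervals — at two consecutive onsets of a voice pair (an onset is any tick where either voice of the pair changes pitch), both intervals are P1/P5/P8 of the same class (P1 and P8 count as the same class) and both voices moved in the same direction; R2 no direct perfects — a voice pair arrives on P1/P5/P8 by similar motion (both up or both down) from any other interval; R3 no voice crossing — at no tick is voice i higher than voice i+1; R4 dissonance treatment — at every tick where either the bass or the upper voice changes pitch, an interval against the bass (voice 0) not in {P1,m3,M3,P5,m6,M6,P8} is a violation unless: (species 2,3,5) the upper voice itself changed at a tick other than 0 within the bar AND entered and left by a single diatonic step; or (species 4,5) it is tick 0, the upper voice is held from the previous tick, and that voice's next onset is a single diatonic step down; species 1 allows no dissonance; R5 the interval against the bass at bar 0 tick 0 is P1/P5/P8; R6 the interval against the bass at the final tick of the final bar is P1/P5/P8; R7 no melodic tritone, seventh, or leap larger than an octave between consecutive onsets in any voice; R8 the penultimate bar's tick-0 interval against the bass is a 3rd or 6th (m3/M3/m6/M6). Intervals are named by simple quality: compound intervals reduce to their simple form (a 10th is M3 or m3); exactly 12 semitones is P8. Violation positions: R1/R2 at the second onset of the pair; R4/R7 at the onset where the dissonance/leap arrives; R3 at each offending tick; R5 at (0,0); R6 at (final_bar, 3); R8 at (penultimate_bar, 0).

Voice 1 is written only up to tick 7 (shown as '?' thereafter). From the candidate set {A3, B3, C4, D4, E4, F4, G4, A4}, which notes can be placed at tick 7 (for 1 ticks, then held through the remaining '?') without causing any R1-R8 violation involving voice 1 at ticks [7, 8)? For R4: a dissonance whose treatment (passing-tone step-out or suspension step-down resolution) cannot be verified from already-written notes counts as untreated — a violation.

{A3, B3, C4, E4}

A3: legal
B3: legal
C4: legal
D4: violates R4
E4: legal
F4: violates R7
G4: violates R4
A4: violates R7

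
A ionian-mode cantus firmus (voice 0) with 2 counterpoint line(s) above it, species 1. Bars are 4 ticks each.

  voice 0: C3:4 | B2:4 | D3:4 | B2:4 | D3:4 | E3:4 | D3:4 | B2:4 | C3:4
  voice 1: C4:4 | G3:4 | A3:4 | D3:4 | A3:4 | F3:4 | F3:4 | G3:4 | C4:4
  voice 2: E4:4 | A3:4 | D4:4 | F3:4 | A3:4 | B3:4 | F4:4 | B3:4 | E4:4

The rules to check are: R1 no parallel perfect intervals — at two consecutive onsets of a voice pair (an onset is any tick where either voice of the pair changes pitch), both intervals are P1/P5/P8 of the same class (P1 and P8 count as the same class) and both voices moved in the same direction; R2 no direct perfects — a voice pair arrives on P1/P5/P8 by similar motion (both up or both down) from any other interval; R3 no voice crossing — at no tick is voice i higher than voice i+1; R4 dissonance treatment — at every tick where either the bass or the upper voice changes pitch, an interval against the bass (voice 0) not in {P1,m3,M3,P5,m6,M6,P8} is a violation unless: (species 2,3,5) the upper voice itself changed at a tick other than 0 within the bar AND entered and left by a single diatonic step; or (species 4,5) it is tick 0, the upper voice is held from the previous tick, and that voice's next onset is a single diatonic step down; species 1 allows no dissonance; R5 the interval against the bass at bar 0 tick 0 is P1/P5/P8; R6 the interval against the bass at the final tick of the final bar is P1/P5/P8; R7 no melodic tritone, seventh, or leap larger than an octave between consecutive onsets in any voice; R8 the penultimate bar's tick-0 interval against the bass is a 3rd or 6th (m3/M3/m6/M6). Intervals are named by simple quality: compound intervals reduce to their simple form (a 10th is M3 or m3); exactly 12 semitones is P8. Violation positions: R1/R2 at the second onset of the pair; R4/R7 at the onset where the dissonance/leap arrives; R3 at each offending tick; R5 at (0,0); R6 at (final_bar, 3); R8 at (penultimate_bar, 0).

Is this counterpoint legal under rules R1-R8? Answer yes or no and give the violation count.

bar 0: v0=C3 v1=C4 v2=E4 (M3)
bar 1: v0=B2 v1=G3 v2=A3 (m7)
bar 2: v0=D3 v1=A3 v2=D4 (P8)
bar 3: v0=B2 v1=D3 v2=F3 (TT)
bar 4: v0=D3 v1=A3 v2=A3 (P5)
bar 5: v0=E3 v1=F3 v2=B3 (P5)
bar 6: v0=D3 v1=F3 v2=F4 (m3)
bar 7: v0=B2 v1=G3 v2=B3 (P8)
bar 8: v0=C3 v1=C4 v2=E4 (M3)
  R5 @ bar0.0: opens on M3
  R4 @ bar1.0: B2/A3 m7 untreated
  R2 @ bar2.0: B2/G3 m6 -> D3/A3 P5 similar
  R2 @ bar2.0: B2/A3 m7 -> D3/D4 P8 similar
  R4 @ bar3.0: B2/F3 TT untreated
  R2 @ bar4.0: B2/D3 m3 -> D3/A3 P5 similar
  R2 @ bar4.0: B2/F3 TT -> D3/A3 P5 similar
  R2 @ bar4.0: D3/F3 m3 -> A3/A3 P1 similar
  R1 @ bar5.0: D3/A3 P5 -> E3/B3 P5 similar
  R4 @ bar5.0: E3/F3 m2 untreated
  R7 @ bar6.0: B3->F4 leap 6st
  R2 @ bar7.0: D3/F4 m3 -> B2/B3 P8 similar
  R7 @ bar7.0: F4->B3 leap 6st
  R8 @ bar7.0: penult P8 not 3rd/6th
  R2 @ bar8.0: B2/G3 m6 -> C3/C4 P8 similar
  R6 @ bar8.3: closes on M3

No (16 violations)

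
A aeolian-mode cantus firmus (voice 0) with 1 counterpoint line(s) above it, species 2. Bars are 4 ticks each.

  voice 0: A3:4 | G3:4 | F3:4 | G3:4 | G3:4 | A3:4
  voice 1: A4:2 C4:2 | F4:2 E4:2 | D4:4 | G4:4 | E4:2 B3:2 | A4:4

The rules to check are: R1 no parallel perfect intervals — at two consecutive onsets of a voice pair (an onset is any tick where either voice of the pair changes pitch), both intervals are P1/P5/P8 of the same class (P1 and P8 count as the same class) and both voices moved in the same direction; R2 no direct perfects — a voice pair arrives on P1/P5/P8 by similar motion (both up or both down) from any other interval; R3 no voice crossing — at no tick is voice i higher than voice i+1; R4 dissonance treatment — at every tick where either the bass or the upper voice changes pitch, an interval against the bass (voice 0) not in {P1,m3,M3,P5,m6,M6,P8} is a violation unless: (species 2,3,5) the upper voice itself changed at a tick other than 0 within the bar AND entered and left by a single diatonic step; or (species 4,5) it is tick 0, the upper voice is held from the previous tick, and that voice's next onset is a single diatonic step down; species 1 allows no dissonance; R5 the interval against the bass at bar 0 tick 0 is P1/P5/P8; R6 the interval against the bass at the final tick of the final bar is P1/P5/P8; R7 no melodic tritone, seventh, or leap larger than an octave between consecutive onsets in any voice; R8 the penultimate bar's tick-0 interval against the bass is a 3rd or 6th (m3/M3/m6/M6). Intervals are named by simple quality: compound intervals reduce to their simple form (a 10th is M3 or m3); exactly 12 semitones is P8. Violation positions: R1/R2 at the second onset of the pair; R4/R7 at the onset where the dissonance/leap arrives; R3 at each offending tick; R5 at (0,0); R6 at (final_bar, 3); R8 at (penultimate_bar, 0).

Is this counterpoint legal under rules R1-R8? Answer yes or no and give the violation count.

No (4 violations)

bar 0: v0=A3 v1=A4 (P8)
bar 1: v0=G3 v1=F4 (m7)
bar 2: v0=F3 v1=D4 (M6)
bar 3: v0=G3 v1=G4 (P8)
bar 4: v0=G3 v1=E4 (M6)
bar 5: v0=A3 v1=A4 (P8)
  R4 @ bar1.0: G3/F4 m7 untreated
  R2 @ bar3.0: F3/D4 M6 -> G3/G4 P8 similar
  R2 @ bar5.0: G3/B3 M3 -> A3/A4 P8 similar
  R7 @ bar5.0: B3->A4 leap 10st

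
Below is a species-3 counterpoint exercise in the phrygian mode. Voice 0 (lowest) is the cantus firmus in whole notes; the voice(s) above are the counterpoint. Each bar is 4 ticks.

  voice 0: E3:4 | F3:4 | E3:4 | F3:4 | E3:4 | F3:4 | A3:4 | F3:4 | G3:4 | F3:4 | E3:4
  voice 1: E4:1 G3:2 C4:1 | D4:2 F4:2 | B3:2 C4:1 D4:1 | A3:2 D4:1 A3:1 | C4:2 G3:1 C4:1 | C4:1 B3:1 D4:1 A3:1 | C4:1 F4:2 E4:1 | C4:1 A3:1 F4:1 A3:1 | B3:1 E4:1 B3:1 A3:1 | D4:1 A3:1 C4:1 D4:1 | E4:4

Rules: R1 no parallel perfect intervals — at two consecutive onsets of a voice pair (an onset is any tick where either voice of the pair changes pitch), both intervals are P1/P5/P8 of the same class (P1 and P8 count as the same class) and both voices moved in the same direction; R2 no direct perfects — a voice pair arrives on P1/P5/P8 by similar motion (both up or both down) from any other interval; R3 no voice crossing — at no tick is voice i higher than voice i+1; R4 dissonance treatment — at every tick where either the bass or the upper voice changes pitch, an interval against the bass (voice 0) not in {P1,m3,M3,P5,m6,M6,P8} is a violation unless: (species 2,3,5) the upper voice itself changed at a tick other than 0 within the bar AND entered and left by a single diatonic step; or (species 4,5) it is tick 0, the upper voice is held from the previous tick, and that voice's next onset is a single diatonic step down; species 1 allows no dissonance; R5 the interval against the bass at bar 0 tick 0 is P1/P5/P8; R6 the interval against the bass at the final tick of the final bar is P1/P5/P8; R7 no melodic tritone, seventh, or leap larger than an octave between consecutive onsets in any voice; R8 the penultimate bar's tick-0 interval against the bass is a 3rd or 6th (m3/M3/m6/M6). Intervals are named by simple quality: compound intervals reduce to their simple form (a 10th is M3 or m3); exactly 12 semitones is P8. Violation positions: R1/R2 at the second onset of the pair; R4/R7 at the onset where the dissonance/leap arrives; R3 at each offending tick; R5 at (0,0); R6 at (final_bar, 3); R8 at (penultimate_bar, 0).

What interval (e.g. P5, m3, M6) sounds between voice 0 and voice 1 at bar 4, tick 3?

voice 0=E3 voice 1=C4 -> m6

m6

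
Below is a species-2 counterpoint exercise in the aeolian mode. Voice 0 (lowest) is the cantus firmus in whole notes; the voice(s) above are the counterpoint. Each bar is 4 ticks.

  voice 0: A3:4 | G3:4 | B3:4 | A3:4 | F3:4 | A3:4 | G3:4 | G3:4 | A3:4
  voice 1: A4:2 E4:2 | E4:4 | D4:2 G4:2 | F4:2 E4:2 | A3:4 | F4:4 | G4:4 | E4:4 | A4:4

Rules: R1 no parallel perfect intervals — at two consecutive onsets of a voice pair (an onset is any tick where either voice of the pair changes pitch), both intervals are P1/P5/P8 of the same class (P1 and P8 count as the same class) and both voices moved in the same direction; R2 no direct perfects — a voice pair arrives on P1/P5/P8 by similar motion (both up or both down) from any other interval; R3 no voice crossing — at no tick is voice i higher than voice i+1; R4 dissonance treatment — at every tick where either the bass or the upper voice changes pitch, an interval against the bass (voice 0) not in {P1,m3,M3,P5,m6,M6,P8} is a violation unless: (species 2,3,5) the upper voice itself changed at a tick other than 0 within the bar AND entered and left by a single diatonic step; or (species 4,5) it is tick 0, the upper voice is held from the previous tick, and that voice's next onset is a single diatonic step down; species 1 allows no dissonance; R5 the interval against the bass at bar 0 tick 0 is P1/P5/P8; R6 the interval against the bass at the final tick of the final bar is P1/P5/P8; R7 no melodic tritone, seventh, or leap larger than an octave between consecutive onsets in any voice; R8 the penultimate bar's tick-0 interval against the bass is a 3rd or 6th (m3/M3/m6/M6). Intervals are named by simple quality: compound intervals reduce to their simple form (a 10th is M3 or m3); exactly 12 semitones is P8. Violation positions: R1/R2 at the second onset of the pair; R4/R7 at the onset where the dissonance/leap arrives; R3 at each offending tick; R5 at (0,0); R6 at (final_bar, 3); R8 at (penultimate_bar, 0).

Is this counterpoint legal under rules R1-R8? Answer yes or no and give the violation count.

No (1 violations)

bar 0: v0=A3 v1=A4 (P8)
bar 1: v0=G3 v1=E4 (M6)
bar 2: v0=B3 v1=D4 (m3)
bar 3: v0=A3 v1=F4 (m6)
bar 4: v0=F3 v1=A3 (M3)
bar 5: v0=A3 v1=F4 (m6)
bar 6: v0=G3 v1=G4 (P8)
bar 7: v0=G3 v1=E4 (M6)
bar 8: v0=A3 v1=A4 (P8)
  R2 @ bar8.0: G3/E4 M6 -> A3/A4 P8 similar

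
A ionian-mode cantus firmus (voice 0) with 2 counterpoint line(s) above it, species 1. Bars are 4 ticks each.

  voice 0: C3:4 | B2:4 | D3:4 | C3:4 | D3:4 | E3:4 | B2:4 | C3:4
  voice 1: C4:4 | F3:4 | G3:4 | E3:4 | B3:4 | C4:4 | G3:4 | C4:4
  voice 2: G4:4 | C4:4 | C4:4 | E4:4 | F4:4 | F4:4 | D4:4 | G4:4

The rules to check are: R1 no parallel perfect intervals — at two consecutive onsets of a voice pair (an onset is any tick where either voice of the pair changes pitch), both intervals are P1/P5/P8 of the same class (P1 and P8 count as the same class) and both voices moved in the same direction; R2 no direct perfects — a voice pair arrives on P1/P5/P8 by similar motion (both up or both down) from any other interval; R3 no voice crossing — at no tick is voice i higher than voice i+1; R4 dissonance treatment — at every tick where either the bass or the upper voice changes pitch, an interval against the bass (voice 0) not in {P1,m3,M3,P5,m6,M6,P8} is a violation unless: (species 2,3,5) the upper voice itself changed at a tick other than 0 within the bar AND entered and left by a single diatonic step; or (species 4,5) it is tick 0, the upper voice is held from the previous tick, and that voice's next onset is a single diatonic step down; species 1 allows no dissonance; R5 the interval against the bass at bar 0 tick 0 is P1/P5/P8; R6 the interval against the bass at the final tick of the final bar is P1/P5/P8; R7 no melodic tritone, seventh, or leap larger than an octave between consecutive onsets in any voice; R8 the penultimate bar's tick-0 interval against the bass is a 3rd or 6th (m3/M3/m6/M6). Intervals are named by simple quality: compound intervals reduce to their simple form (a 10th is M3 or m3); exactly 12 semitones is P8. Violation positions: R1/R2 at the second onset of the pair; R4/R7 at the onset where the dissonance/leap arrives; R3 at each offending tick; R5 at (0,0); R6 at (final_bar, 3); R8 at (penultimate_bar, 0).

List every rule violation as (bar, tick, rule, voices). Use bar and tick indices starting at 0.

(1, 0, R1, (1, 2))
(1, 0, R4, (0, 1))
(1, 0, R4, (0, 2))
(2, 0, R4, (0, 1))
(2, 0, R4, (0, 2))
(5, 0, R4, (0, 2))
(6, 0, R2, (1, 2))
(7, 0, R1, (1, 2))
(7, 0, R2, (0, 1))
(7, 0, R2, (0, 2))

bar 0: v0=C3 v1=C4 v2=G4 downbeat P5
bar 1: v0=B2 v1=F3 v2=C4 downbeat m2
bar 2: v0=D3 v1=G3 v2=C4 downbeat m7
bar 3: v0=C3 v1=E3 v2=E4 downbeat M3
bar 4: v0=D3 v1=B3 v2=F4 downbeat m3
bar 5: v0=E3 v1=C4 v2=F4 downbeat m2
bar 6: v0=B2 v1=G3 v2=D4 downbeat m3
bar 7: v0=C3 v1=C4 v2=G4 downbeat P5
  -> R1 @ bar 1 tick 0 v(1, 2): C4/G4 P5 -> F3/C4 P5 similar
  -> R4 @ bar 1 tick 0 v(0, 1): B2/F3 TT untreated
  -> R4 @ bar 1 tick 0 v(0, 2): B2/C4 m2 untreated
  -> R4 @ bar 2 tick 0 v(0, 1): D3/G3 P4 untreated
  -> R4 @ bar 2 tick 0 v(0, 2): D3/C4 m7 untreated
  -> R4 @ bar 5 tick 0 v(0, 2): E3/F4 m2 untreated
  -> R2 @ bar 6 tick 0 v(1, 2): C4/F4 P4 -> G3/D4 P5 similar
  -> R1 @ bar 7 tick 0 v(1, 2): G3/D4 P5 -> C4/G4 P5 similar
  -> R2 @ bar 7 tick 0 v(0, 1): B2/G3 m6 -> C3/C4 P8 similar
  -> R2 @ bar 7 tick 0 v(0, 2): B2/D4 m3 -> C3/G4 P5 similar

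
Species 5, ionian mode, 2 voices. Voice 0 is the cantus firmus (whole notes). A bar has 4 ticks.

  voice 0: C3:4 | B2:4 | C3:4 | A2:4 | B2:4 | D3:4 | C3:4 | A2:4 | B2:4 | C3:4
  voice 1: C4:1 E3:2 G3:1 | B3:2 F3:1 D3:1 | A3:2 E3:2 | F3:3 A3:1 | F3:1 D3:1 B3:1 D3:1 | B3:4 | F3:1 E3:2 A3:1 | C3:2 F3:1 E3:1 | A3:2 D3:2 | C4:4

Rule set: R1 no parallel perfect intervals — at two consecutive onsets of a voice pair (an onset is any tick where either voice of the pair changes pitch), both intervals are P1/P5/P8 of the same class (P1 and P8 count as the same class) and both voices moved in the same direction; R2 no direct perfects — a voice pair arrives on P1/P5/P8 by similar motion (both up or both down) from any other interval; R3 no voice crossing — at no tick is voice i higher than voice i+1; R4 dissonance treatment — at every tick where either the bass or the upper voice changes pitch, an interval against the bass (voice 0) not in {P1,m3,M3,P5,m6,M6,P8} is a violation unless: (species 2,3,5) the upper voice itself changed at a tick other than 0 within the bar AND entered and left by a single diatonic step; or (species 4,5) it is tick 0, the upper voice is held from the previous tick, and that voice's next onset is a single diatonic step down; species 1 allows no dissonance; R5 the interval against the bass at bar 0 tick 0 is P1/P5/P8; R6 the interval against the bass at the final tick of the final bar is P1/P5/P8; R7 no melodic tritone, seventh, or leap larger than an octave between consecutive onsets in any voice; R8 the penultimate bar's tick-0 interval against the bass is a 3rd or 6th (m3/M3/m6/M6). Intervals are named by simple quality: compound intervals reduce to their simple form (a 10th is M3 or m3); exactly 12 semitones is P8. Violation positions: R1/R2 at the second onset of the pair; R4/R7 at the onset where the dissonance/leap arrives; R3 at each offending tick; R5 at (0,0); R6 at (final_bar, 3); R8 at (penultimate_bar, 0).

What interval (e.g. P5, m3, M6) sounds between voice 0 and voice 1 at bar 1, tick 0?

voice 0=B2 voice 1=B3 -> P8

P8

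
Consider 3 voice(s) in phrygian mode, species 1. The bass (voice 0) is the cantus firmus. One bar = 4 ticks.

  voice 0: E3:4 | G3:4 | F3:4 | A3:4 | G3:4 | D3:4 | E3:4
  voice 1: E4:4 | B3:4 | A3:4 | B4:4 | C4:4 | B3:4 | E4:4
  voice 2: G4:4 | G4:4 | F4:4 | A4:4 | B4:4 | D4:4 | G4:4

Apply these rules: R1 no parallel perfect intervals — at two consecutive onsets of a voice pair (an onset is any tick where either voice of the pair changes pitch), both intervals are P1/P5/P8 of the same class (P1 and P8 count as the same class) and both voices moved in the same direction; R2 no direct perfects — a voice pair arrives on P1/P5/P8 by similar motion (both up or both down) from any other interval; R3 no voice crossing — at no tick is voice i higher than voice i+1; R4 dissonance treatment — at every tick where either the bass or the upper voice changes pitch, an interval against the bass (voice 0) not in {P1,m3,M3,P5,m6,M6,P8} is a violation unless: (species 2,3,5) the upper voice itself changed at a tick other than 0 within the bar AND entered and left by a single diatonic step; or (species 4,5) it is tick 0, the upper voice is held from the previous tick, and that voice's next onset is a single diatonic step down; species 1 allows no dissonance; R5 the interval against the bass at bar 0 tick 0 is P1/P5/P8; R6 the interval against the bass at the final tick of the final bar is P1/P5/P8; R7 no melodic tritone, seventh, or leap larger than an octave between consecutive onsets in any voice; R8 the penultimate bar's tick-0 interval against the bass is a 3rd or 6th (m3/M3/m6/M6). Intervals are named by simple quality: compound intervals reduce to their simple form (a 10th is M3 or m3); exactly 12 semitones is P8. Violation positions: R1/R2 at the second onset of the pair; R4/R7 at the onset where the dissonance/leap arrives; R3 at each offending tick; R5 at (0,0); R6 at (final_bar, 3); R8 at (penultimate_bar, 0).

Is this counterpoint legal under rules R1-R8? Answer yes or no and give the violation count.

No (15 violations)

bar 0: v0=E3 v1=E4 v2=G4 (m3)
bar 1: v0=G3 v1=B3 v2=G4 (P8)
bar 2: v0=F3 v1=A3 v2=F4 (P8)
bar 3: v0=A3 v1=B4 v2=A4 (P8)
bar 4: v0=G3 v1=C4 v2=B4 (M3)
bar 5: v0=D3 v1=B3 v2=D4 (P8)
bar 6: v0=E3 v1=E4 v2=G4 (m3)
  R5 @ bar0.0: opens on m3
  R1 @ bar2.0: G3/G4 P8 -> F3/F4 P8 similar
  R1 @ bar3.0: F3/F4 P8 -> A3/A4 P8 similar
  R3 @ bar3.0: B4 above A4
  R4 @ bar3.0: A3/B4 M2 untreated
  R7 @ bar3.0: A3->B4 leap 14st
  R3 @ bar3.1: B4 above A4
  R3 @ bar3.2: B4 above A4
  R3 @ bar3.3: B4 above A4
  R4 @ bar4.0: G3/C4 P4 untreated
  R7 @ bar4.0: B4->C4 leap 11st
  R2 @ bar5.0: G3/B4 M3 -> D3/D4 P8 similar
  R8 @ bar5.0: penult P8 not 3rd/6th
  R2 @ bar6.0: D3/B3 M6 -> E3/E4 P8 similar
  R6 @ bar6.3: closes on m3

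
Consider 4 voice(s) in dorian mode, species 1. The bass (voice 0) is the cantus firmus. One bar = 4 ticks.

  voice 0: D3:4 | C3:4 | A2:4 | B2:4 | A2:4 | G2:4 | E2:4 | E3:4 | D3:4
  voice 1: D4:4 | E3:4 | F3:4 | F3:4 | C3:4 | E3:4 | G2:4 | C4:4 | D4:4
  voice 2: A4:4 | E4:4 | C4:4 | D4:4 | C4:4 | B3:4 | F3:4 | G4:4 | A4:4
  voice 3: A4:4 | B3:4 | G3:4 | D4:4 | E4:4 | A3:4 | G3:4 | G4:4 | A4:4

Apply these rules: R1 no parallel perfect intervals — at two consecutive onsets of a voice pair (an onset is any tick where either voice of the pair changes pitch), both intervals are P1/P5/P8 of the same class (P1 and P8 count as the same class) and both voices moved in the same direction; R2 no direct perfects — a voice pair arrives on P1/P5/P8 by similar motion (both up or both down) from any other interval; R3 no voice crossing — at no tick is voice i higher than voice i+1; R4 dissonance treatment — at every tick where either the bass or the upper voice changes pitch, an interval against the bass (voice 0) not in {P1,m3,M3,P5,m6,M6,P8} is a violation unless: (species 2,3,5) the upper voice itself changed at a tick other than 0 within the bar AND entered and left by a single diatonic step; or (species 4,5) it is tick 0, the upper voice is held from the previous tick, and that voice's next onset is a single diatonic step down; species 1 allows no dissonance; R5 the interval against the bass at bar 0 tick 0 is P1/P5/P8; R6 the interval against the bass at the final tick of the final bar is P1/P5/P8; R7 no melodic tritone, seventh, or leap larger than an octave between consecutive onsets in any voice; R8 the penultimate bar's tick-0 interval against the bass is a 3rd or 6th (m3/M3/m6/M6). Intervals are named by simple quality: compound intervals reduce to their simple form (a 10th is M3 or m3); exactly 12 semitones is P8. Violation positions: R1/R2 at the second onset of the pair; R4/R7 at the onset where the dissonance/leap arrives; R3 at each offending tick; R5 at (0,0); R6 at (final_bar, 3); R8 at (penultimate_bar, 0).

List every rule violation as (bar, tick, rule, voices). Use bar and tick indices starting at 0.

bar 0: v0=D3 v1=D4 v2=A4 v3=A4 downbeat P5
bar 1: v0=C3 v1=E3 v2=E4 v3=B3 downbeat M7
bar 2: v0=A2 v1=F3 v2=C4 v3=G3 downbeat m7
bar 3: v0=B2 v1=F3 v2=D4 v3=D4 downbeat m3
bar 4: v0=A2 v1=C3 v2=C4 v3=E4 downbeat P5
bar 5: v0=G2 v1=E3 v2=B3 v3=A3 downbeat M2
bar 6: v0=E2 v1=G2 v2=F3 v3=G3 downbeat m3
bar 7: v0=E3 v1=C4 v2=G4 v3=G4 downbeat m3
bar 8: v0=D3 v1=D4 v2=A4 v3=A4 downbeat P5
  -> R1 @ bar 1 tick 0 v(1, 3): D4/A4 P5 -> E3/B3 P5 similar
  -> R2 @ bar 1 tick 0 v(1, 2): D4/A4 P5 -> E3/E4 P8 similar
  -> R3 @ bar 1 tick 0 v(2, 3): E4 above B3
  -> R4 @ bar 1 tick 0 v(0, 3): C3/B3 M7 untreated
  -> R7 @ bar 1 tick 0 v(1,): D4->E3 leap 10st
  -> R7 @ bar 1 tick 0 v(3,): A4->B3 leap 10st
  -> R3 @ bar 1 tick 1 v(2, 3): E4 above B3
  -> R3 @ bar 1 tick 2 v(2, 3): E4 above B3
  -> R3 @ bar 1 tick 3 v(2, 3): E4 above B3
  -> R3 @ bar 2 tick 0 v(2, 3): C4 above G3
  -> R4 @ bar 2 tick 0 v(0, 3): A2/G3 m7 untreated
  -> R3 @ bar 2 tick 1 v(2, 3): C4 above G3
  -> R3 @ bar 2 tick 2 v(2, 3): C4 above G3
  -> R3 @ bar 2 tick 3 v(2, 3): C4 above G3
  -> R2 @ bar 3 tick 0 v(2, 3): C4/G3 P4 -> D4/D4 P1 similar
  -> R4 @ bar 3 tick 0 v(0, 1): B2/F3 TT untreated
  -> R2 @ bar 4 tick 0 v(1, 2): F3/D4 M6 -> C3/C4 P8 similar
  -> R3 @ bar 5 tick 0 v(2, 3): B3 above A3
  -> R4 @ bar 5 tick 0 v(0, 3): G2/A3 M2 untreated
  -> R3 @ bar 5 tick 1 v(2, 3): B3 above A3
  -> R3 @ bar 5 tick 2 v(2, 3): B3 above A3
  -> R3 @ bar 5 tick 3 v(2, 3): B3 above A3
  -> R2 @ bar 6 tick 0 v(1, 3): E3/A3 P4 -> G2/G3 P8 similar
  -> R4 @ bar 6 tick 0 v(0, 2): E2/F3 m2 untreated
  -> R7 @ bar 6 tick 0 v(2,): B3->F3 leap 6st
  -> R2 @ bar 7 tick 0 v(1, 2): G2/F3 m7 -> C4/G4 P5 similar
  -> R2 @ bar 7 tick 0 v(1, 3): G2/G3 P8 -> C4/G4 P5 similar
  -> R2 @ bar 7 tick 0 v(2, 3): F3/G3 M2 -> G4/G4 P1 similar
  -> R7 @ bar 7 tick 0 v(1,): G2->C4 leap 17st
  -> R7 @ bar 7 tick 0 v(2,): F3->G4 leap 14st
  -> R1 @ bar 8 tick 0 v(1, 2): C4/G4 P5 -> D4/A4 P5 similar
  -> R1 @ bar 8 tick 0 v(1, 3): C4/G4 P5 -> D4/A4 P5 similar
  -> R1 @ bar 8 tick 0 v(2, 3): G4/G4 P1 -> A4/A4 P1 similar

(1, 0, R1, (1, 3))
(1, 0, R2, (1, 2))
(1, 0, R3, (2, 3))
(1, 0, R4, (0, 3))
(1, 0, R7, (1,))
(1, 0, R7, (3,))
(1, 1, R3, (2, 3))
(1, 2, R3, (2, 3))
(1, 3, R3, (2, 3))
(2, 0, R3, (2, 3))
(2, 0, R4, (0, 3))
(2, 1, R3, (2, 3))
(2, 2, R3, (2, 3))
(2, 3, R3, (2, 3))
(3, 0, R2, (2, 3))
(3, 0, R4, (0, 1))
(4, 0, R2, (1, 2))
(5, 0, R3, (2, 3))
(5, 0, R4, (0, 3))
(5, 1, R3, (2, 3))
(5, 2, R3, (2, 3))
(5, 3, R3, (2, 3))
(6, 0, R2, (1, 3))
(6, 0, R4, (0, 2))
(6, 0, R7, (2,))
(7, 0, R2, (1, 2))
(7, 0, R2, (1, 3))
(7, 0, R2, (2, 3))
(7, 0, R7, (1,))
(7, 0, R7, (2,))
(8, 0, R1, (1, 2))
(8, 0, R1, (1, 3))
(8, 0, R1, (2, 3))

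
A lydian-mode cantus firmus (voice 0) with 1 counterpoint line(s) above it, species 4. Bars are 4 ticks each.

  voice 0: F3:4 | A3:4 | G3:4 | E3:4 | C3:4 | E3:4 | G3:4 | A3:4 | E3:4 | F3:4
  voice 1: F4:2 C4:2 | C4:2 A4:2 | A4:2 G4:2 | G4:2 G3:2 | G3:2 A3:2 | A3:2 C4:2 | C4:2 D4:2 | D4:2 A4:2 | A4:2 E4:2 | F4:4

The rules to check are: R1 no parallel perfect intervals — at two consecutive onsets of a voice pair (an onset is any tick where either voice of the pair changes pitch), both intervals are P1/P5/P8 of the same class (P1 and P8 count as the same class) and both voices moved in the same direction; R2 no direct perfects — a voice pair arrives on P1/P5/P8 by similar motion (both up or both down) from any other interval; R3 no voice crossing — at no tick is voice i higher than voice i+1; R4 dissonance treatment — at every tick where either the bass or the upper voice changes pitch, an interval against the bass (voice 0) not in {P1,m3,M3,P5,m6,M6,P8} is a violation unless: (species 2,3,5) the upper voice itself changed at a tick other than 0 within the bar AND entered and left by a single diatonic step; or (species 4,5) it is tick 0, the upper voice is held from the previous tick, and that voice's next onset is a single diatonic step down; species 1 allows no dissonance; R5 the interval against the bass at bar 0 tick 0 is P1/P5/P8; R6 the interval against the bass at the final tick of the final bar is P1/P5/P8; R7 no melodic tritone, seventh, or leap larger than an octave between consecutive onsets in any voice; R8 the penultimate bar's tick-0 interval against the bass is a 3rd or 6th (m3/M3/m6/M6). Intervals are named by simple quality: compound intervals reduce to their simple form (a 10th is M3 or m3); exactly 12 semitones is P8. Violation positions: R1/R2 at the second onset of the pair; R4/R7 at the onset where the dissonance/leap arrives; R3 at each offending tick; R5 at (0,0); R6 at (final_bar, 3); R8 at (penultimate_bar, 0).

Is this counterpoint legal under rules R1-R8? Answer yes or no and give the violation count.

bar 0: v0=F3 v1=F4 (P8)
bar 1: v0=A3 v1=C4 (m3)
bar 2: v0=G3 v1=A4 (M2)
bar 3: v0=E3 v1=G4 (m3)
bar 4: v0=C3 v1=G3 (P5)
bar 5: v0=E3 v1=A3 (P4)
bar 6: v0=G3 v1=C4 (P4)
bar 7: v0=A3 v1=D4 (P4)
bar 8: v0=E3 v1=A4 (P4)
bar 9: v0=F3 v1=F4 (P8)
  R4 @ bar5.0: E3/A3 P4 untreated
  R4 @ bar6.0: G3/C4 P4 untreated
  R4 @ bar7.0: A3/D4 P4 untreated
  R4 @ bar8.0: E3/A4 P4 untreated
  R8 @ bar8.0: penult P4 not 3rd/6th
  R1 @ bar9.0: E3/E4 P8 -> F3/F4 P8 similar

No (6 violations)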